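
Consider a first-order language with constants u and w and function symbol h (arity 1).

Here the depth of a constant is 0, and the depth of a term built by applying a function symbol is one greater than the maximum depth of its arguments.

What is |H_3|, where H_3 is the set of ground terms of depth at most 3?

8

Let N_k = |{terms of depth ≤ k}|. Then N_0 = 2 and N_k = 2 + N_{k-1} for k ≥ 1 (one summand per function symbol, arity giving the exponent).
N_0 = 2
N_1 = 2 + 2 = 4
N_2 = 2 + 4 = 6
N_3 = 2 + 6 = 8
Explicitly: u, w, h(u), h(w), h(h(u)), h(h(w)), h(h(h(u))), h(h(h(w))).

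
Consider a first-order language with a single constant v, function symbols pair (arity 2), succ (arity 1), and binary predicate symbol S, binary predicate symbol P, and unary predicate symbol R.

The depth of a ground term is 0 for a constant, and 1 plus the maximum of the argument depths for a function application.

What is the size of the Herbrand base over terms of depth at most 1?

21

First count ground terms of depth ≤ 1.
Write N_k for the number of ground terms of depth ≤ k. A term of depth ≤ k is either a constant or a function symbol applied to arguments of depth ≤ k−1, so N_k = 1 + N_{k-1}^2 + N_{k-1}.
N_0 = 1
N_1 = 1 + 1^2 + 1 = 3
So |H| = 3.
Ground atoms are formed by filling each argument slot of a predicate with a term from H, so an r-ary predicate gives |H|^r atoms:
  S: 3^2 = 9;  P: 3^2 = 9;  R: 3
Total ground atoms: 9 + 9 + 3 = 21.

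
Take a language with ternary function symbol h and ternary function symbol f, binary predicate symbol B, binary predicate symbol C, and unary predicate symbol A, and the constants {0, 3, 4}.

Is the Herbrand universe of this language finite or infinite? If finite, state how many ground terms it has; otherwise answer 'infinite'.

The signature has at least one function symbol (h, arity 3) and at least one constant (0).
Iterating h gives infinitely many distinct ground terms: 0, h(0, 0, 0), h(h(0, 0, 0), h(0, 0, 0), h(0, 0, 0)), ...
So the Herbrand universe is infinite.

infinite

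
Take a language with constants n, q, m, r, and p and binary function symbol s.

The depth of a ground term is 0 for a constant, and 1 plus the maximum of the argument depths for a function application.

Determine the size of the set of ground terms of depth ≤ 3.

Count level by level. With function symbols s/2, the terms of depth ≤ k are the 5 constants together with each function applied to depth-≤(k−1) tuples, so N_k = 5 + N_{k-1}^2.
N_0 = 5
N_1 = 5 + 5^2 = 30
N_2 = 5 + 30^2 = 905
N_3 = 5 + 905^2 = 819030

819030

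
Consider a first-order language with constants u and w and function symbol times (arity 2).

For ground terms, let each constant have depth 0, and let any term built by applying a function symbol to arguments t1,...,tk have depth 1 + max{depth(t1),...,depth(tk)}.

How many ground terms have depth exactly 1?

Let N_k count ground terms of depth at most k. Each non-constant term of depth ≤ k is some function symbol applied to depth-≤(k−1) arguments, giving N_k = 2 + N_{k-1}^2.
N_0 = 2
N_1 = 2 + 2^2 = 6
Terms of depth exactly 1: N_1 − N_0 = 6 − 2 = 4.

4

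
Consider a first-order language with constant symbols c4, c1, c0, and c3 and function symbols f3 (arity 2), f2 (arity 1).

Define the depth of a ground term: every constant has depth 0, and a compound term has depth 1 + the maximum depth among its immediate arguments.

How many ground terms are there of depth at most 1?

24

If N_k denotes the number of depth-≤k ground terms, the 4 constants give N_0 = 4, and each function symbol of arity r contributes N_{k-1}^r new terms at level k: N_k = 4 + N_{k-1}^2 + N_{k-1}.
N_0 = 4
N_1 = 4 + 4^2 + 4 = 24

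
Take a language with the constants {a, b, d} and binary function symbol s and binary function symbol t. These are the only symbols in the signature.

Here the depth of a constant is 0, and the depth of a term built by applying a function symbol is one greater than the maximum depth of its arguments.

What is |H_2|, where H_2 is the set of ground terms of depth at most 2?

Let N_k count ground terms of depth at most k. Each non-constant term of depth ≤ k is some function symbol applied to depth-≤(k−1) arguments, giving N_k = 3 + N_{k-1}^2 + N_{k-1}^2.
N_0 = 3
N_1 = 3 + 3^2 + 3^2 = 21
N_2 = 3 + 21^2 + 21^2 = 885

885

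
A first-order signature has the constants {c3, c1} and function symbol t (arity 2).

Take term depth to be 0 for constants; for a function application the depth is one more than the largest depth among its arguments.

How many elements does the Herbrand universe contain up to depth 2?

38

Write N_k for the number of ground terms of depth ≤ k. A term of depth ≤ k is either a constant or a function symbol applied to arguments of depth ≤ k−1, so N_k = 2 + N_{k-1}^2.
N_0 = 2
N_1 = 2 + 2^2 = 6
N_2 = 2 + 6^2 = 38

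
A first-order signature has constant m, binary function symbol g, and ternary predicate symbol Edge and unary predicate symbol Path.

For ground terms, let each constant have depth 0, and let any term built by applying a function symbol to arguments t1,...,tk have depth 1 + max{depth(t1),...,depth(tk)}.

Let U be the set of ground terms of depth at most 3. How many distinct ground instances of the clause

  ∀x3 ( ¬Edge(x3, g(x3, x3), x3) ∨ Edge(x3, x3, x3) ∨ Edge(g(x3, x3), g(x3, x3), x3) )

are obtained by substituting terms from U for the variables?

26

Ground terms of depth ≤ 3:
  Let N_k count ground terms of depth at most k. Each non-constant term of depth ≤ k is some function symbol applied to depth-≤(k−1) arguments, giving N_k = 1 + N_{k-1}^2.
  N_0 = 1
  N_1 = 1 + 1^2 = 2
  N_2 = 1 + 2^2 = 5
  N_3 = 1 + 5^2 = 26
So there are 26 ground terms available for substitution.
There is 1 variable to instantiate (x3),  occurring in at least one literal, so different choices give different ground instances.
Number of ground instances = 26.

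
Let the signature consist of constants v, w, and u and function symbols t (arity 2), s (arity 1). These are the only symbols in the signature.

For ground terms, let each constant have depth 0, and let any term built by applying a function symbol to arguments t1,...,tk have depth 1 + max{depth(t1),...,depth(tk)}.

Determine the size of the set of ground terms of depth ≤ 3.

59295

If N_k denotes the number of depth-≤k ground terms, the 3 constants give N_0 = 3, and each function symbol of arity r contributes N_{k-1}^r new terms at level k: N_k = 3 + N_{k-1}^2 + N_{k-1}.
N_0 = 3
N_1 = 3 + 3^2 + 3 = 15
N_2 = 3 + 15^2 + 15 = 243
N_3 = 3 + 243^2 + 243 = 59295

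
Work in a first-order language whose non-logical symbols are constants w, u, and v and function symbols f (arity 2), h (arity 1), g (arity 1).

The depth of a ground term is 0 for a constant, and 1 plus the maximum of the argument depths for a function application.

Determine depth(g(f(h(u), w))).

3

depth(h(u)) = 1 + depth(u) = 1 + 0 = 1
depth(f(h(u), w)) = 1 + max(1, 0) = 2
depth(g(f(h(u), w))) = 1 + depth(f(h(u), w)) = 1 + 2 = 3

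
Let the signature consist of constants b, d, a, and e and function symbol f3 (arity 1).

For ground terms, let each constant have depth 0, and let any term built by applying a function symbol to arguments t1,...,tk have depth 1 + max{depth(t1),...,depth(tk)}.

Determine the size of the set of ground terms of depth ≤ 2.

12

If N_k denotes the number of depth-≤k ground terms, the 4 constants give N_0 = 4, and each function symbol of arity r contributes N_{k-1}^r new terms at level k: N_k = 4 + N_{k-1}.
N_0 = 4
N_1 = 4 + 4 = 8
N_2 = 4 + 8 = 12
Explicitly: b, d, a, e, f3(b), f3(d), f3(a), f3(e), f3(f3(b)), f3(f3(d)), f3(f3(a)), f3(f3(e)).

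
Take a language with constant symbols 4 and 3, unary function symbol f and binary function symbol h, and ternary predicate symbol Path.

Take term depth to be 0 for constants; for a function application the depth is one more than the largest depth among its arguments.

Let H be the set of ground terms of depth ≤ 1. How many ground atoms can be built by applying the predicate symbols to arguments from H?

First count ground terms of depth ≤ 1.
Let N_k = |{terms of depth ≤ k}|. Then N_0 = 2 and N_k = 2 + N_{k-1} + N_{k-1}^2 for k ≥ 1 (one summand per function symbol, arity giving the exponent).
N_0 = 2
N_1 = 2 + 2 + 2^2 = 8
Explicitly: 4, 3, f(4), f(3), h(4, 4), h(4, 3), h(3, 4), h(3, 3).
So |H| = 8.
Each predicate of arity r yields |H|^r ground atoms (one per choice of an r-tuple from H):
  Path: 8^3 = 512
Total ground atoms: 512.

512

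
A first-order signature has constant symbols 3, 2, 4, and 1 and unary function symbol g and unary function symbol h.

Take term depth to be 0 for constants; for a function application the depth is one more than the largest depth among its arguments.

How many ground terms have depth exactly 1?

8

If N_k denotes the number of depth-≤k ground terms, the 4 constants give N_0 = 4, and each function symbol of arity r contributes N_{k-1}^r new terms at level k: N_k = 4 + N_{k-1} + N_{k-1}.
N_0 = 4
N_1 = 4 + 4 + 4 = 12
Terms of depth exactly 1: N_1 − N_0 = 12 − 4 = 8.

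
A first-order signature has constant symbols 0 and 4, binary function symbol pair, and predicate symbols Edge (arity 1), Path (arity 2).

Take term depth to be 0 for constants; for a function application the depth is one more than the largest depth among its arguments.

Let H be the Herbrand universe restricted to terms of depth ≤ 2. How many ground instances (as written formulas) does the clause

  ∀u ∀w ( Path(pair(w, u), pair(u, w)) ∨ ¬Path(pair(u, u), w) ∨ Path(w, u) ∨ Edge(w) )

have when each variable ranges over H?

Ground terms of depth ≤ 2:
  Let N_k = |{terms of depth ≤ k}|. Then N_0 = 2 and N_k = 2 + N_{k-1}^2 for k ≥ 1 (one summand per function symbol, arity giving the exponent).
  N_0 = 2
  N_1 = 2 + 2^2 = 6
  N_2 = 2 + 6^2 = 38
So there are 38 ground terms available for substitution.
The body mentions every one of the 2 quantified variables; since ground terms form a free algebra, no two substitutions collapse to the same formula.
Number of ground instances = 38^2 = 1444.

1444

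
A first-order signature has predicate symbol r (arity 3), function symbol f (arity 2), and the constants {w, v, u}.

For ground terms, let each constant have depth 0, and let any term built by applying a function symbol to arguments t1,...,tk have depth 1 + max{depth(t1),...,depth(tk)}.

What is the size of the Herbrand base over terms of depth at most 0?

27

First count ground terms of depth ≤ 0.
Write N_k for the number of ground terms of depth ≤ k. A term of depth ≤ k is either a constant or a function symbol applied to arguments of depth ≤ k−1, so N_k = 3 + N_{k-1}^2.
N_0 = 3
Explicitly: w, v, u.
So |H| = 3.
For each predicate symbol, the number of ground atoms is |H| raised to its arity; summing:
  r: 3^3 = 27
Total ground atoms: 27.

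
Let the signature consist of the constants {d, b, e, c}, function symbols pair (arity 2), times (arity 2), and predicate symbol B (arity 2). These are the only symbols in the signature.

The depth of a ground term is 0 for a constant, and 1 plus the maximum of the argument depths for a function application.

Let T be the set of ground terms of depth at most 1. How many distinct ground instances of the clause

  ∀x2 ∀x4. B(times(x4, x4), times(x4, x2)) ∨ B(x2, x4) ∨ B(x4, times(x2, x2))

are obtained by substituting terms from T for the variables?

Ground terms of depth ≤ 1:
  Let N_k count ground terms of depth at most k. Each non-constant term of depth ≤ k is some function symbol applied to depth-≤(k−1) arguments, giving N_k = 4 + N_{k-1}^2 + N_{k-1}^2.
  N_0 = 4
  N_1 = 4 + 4^2 + 4^2 = 36
So there are 36 ground terms available for substitution.
There are 2 variables to instantiate (x2, x4), each occurring in at least one literal, so different choices give different ground instances.
Number of ground instances = 36^2 = 1296.

1296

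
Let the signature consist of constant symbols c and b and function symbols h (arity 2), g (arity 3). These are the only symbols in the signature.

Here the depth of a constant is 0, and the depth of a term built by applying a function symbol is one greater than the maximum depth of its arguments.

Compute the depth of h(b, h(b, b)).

2

depth(h(b, b)) = 1 + max(0, 0) = 1
depth(h(b, h(b, b))) = 1 + max(0, 1) = 2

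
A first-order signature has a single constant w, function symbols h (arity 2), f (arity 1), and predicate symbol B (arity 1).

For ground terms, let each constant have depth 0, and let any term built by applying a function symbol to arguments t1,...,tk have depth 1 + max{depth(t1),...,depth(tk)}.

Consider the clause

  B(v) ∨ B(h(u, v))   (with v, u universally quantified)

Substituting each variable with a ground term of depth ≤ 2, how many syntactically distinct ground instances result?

Ground terms of depth ≤ 2:
  If N_k denotes the number of depth-≤k ground terms, the 1 constant gives N_0 = 1, and each function symbol of arity r contributes N_{k-1}^r new terms at level k: N_k = 1 + N_{k-1}^2 + N_{k-1}.
  N_0 = 1
  N_1 = 1 + 1^2 + 1 = 3
  N_2 = 1 + 3^2 + 3 = 13
So there are 13 ground terms available for substitution.
Each of v, u ranges independently over the available ground terms, and distinct assignments produce distinct instances.
Number of ground instances = 13^2 = 169.

169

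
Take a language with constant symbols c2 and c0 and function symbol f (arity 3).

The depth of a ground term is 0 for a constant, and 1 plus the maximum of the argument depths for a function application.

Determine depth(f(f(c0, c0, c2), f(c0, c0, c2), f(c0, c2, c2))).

2

depth(f(c0, c0, c2)) = 1 + max(0, 0, 0) = 1
depth(f(c0, c2, c2)) = 1 + max(0, 0, 0) = 1
depth(f(f(c0, c0, c2), f(c0, c0, c2), f(c0, c2, c2))) = 1 + max(1, 1, 1) = 2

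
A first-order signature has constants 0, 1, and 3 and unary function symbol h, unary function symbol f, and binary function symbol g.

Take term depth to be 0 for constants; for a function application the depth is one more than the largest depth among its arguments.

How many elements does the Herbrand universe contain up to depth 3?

Let N_k count ground terms of depth at most k. Each non-constant term of depth ≤ k is some function symbol applied to depth-≤(k−1) arguments, giving N_k = 3 + N_{k-1} + N_{k-1} + N_{k-1}^2.
N_0 = 3
N_1 = 3 + 3 + 3 + 3^2 = 18
N_2 = 3 + 18 + 18 + 18^2 = 363
N_3 = 3 + 363 + 363 + 363^2 = 132498

132498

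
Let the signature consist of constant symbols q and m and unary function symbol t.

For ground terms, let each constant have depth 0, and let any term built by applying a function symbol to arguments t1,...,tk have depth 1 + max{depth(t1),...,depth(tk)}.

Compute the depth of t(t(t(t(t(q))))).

5

depth(t(q)) = 1 + depth(q) = 1 + 0 = 1
depth(t(t(q))) = 1 + depth(t(q)) = 1 + 1 = 2
depth(t(t(t(q)))) = 1 + depth(t(t(q))) = 1 + 2 = 3
depth(t(t(t(t(q))))) = 1 + depth(t(t(t(q)))) = 1 + 3 = 4
depth(t(t(t(t(t(q)))))) = 1 + depth(t(t(t(t(q))))) = 1 + 4 = 5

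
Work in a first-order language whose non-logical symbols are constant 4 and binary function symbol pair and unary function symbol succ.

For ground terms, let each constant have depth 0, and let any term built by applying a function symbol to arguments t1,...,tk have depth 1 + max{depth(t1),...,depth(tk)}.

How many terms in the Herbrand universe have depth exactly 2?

10

Count level by level. With function symbols pair/2, succ/1, the terms of depth ≤ k are the 1 constant together with each function applied to depth-≤(k−1) tuples, so N_k = 1 + N_{k-1}^2 + N_{k-1}.
N_0 = 1
N_1 = 1 + 1^2 + 1 = 3
N_2 = 1 + 3^2 + 3 = 13
Terms of depth exactly 2: N_2 − N_1 = 13 − 3 = 10.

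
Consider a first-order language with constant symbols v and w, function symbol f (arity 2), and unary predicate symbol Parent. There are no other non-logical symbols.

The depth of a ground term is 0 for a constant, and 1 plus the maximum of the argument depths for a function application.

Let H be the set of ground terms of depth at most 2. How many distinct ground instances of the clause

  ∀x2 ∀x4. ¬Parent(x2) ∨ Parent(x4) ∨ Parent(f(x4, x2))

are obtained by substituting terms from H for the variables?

Ground terms of depth ≤ 2:
  Count level by level. With function symbols f/2, the terms of depth ≤ k are the 2 constants together with each function applied to depth-≤(k−1) tuples, so N_k = 2 + N_{k-1}^2.
  N_0 = 2
  N_1 = 2 + 2^2 = 6
  N_2 = 2 + 6^2 = 38
So there are 38 ground terms available for substitution.
Each of x2, x4 ranges independently over the available ground terms, and distinct assignments produce distinct instances.
Number of ground instances = 38^2 = 1444.

1444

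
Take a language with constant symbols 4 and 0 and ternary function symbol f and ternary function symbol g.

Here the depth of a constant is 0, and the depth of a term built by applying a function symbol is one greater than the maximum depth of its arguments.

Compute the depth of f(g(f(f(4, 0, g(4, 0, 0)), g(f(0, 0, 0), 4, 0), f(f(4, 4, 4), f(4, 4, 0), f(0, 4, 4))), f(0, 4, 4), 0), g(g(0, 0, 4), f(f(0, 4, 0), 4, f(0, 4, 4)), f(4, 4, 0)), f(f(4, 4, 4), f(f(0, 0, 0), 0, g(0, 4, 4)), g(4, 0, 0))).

depth(g(4, 0, 0)) = 1 + max(0, 0, 0) = 1
depth(f(4, 0, g(4, 0, 0))) = 1 + max(0, 0, 1) = 2
depth(f(0, 0, 0)) = 1 + max(0, 0, 0) = 1
depth(g(f(0, 0, 0), 4, 0)) = 1 + max(1, 0, 0) = 2
depth(f(4, 4, 4)) = 1 + max(0, 0, 0) = 1
depth(f(4, 4, 0)) = 1 + max(0, 0, 0) = 1
depth(f(0, 4, 4)) = 1 + max(0, 0, 0) = 1
depth(f(f(4, 4, 4), f(4, 4, 0), f(0, 4, 4))) = 1 + max(1, 1, 1) = 2
depth(f(f(4, 0, g(4, 0, 0)), g(f(0, 0, 0), 4, 0), f(f(4, 4, 4), f(4, 4, 0), f(0, 4, 4)))) = 1 + max(2, 2, 2) = 3
depth(g(f(f(4, 0, g(4, 0, 0)), g(f(0, 0, 0), 4, 0), f(f(4, 4, 4), f(4, 4, 0), f(0, 4, 4))), f(0, 4, 4), 0)) = 1 + max(3, 1, 0) = 4
depth(g(0, 0, 4)) = 1 + max(0, 0, 0) = 1
depth(f(0, 4, 0)) = 1 + max(0, 0, 0) = 1
depth(f(f(0, 4, 0), 4, f(0, 4, 4))) = 1 + max(1, 0, 1) = 2
depth(g(g(0, 0, 4), f(f(0, 4, 0), 4, f(0, 4, 4)), f(4, 4, 0))) = 1 + max(1, 2, 1) = 3
depth(g(0, 4, 4)) = 1 + max(0, 0, 0) = 1
depth(f(f(0, 0, 0), 0, g(0, 4, 4))) = 1 + max(1, 0, 1) = 2
depth(f(f(4, 4, 4), f(f(0, 0, 0), 0, g(0, 4, 4)), g(4, 0, 0))) = 1 + max(1, 2, 1) = 3
depth(f(g(f(f(4, 0, g(4, 0, 0)), g(f(0, 0, 0), 4, 0), f(f(4, 4, 4), f(4, 4, 0), f(0, 4, 4))), f(0, 4, 4), 0), g(g(0, 0, 4), f(f(0, 4, 0), 4, f(0, 4, 4)), f(4, 4, 0)), f(f(4, 4, 4), f(f(0, 0, 0), 0, g(0, 4, 4)), g(4, 0, 0)))) = 1 + max(4, 3, 3) = 5

5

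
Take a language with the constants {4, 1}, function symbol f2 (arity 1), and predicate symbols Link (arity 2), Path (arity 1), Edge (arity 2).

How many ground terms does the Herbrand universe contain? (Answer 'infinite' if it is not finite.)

The signature has at least one function symbol (f2, arity 1) and at least one constant (4).
Iterating f2 gives infinitely many distinct ground terms: 4, f2(4), f2(f2(4)), ...
So the Herbrand universe is infinite.

infinite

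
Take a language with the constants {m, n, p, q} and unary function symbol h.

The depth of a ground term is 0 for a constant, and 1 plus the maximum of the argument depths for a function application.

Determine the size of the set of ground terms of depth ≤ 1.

8

If N_k denotes the number of depth-≤k ground terms, the 4 constants give N_0 = 4, and each function symbol of arity r contributes N_{k-1}^r new terms at level k: N_k = 4 + N_{k-1}.
N_0 = 4
N_1 = 4 + 4 = 8
Explicitly: m, n, p, q, h(m), h(n), h(p), h(q).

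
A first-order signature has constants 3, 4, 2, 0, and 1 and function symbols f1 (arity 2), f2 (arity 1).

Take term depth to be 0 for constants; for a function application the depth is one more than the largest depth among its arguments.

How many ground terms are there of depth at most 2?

Let N_k count ground terms of depth at most k. Each non-constant term of depth ≤ k is some function symbol applied to depth-≤(k−1) arguments, giving N_k = 5 + N_{k-1}^2 + N_{k-1}.
N_0 = 5
N_1 = 5 + 5^2 + 5 = 35
N_2 = 5 + 35^2 + 35 = 1265

1265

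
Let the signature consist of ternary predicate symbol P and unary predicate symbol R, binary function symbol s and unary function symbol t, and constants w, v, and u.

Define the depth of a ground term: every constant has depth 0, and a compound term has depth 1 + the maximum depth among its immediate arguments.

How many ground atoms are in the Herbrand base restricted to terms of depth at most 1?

3390

First count ground terms of depth ≤ 1.
Let N_k count ground terms of depth at most k. Each non-constant term of depth ≤ k is some function symbol applied to depth-≤(k−1) arguments, giving N_k = 3 + N_{k-1}^2 + N_{k-1}.
N_0 = 3
N_1 = 3 + 3^2 + 3 = 15
So |H| = 15.
For each predicate symbol, the number of ground atoms is |H| raised to its arity; summing:
  P: 15^3 = 3375;  R: 15
Total ground atoms: 3375 + 15 = 3390.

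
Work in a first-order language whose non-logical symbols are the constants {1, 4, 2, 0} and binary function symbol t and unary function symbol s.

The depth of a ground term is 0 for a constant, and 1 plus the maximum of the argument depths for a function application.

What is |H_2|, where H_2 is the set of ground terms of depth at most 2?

Count level by level. With function symbols t/2, s/1, the terms of depth ≤ k are the 4 constants together with each function applied to depth-≤(k−1) tuples, so N_k = 4 + N_{k-1}^2 + N_{k-1}.
N_0 = 4
N_1 = 4 + 4^2 + 4 = 24
N_2 = 4 + 24^2 + 24 = 604

604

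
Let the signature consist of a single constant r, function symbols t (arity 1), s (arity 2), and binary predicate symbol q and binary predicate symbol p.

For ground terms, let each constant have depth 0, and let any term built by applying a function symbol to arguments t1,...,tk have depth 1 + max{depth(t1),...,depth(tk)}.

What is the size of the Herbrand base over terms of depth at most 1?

First count ground terms of depth ≤ 1.
Count level by level. With function symbols t/1, s/2, the terms of depth ≤ k are the 1 constant together with each function applied to depth-≤(k−1) tuples, so N_k = 1 + N_{k-1} + N_{k-1}^2.
N_0 = 1
N_1 = 1 + 1 + 1^2 = 3
Explicitly: r, t(r), s(r, r).
So |H| = 3.
For each predicate symbol, the number of ground atoms is |H| raised to its arity; summing:
  q: 3^2 = 9;  p: 3^2 = 9
Total ground atoms: 9 + 9 = 18.

18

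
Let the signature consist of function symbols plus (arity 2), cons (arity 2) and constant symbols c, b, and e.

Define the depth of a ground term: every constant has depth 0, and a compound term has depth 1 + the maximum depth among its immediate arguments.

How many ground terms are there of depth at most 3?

Count level by level. With function symbols plus/2, cons/2, the terms of depth ≤ k are the 3 constants together with each function applied to depth-≤(k−1) tuples, so N_k = 3 + N_{k-1}^2 + N_{k-1}^2.
N_0 = 3
N_1 = 3 + 3^2 + 3^2 = 21
N_2 = 3 + 21^2 + 21^2 = 885
N_3 = 3 + 885^2 + 885^2 = 1566453

1566453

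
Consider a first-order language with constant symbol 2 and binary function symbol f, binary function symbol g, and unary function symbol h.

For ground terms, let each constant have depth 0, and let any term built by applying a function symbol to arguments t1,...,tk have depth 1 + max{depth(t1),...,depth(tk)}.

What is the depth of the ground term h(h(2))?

2

depth(h(2)) = 1 + depth(2) = 1 + 0 = 1
depth(h(h(2))) = 1 + depth(h(2)) = 1 + 1 = 2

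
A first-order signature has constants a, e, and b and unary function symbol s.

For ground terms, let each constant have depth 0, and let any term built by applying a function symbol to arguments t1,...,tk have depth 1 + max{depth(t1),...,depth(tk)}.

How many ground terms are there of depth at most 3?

12

Let N_k count ground terms of depth at most k. Each non-constant term of depth ≤ k is some function symbol applied to depth-≤(k−1) arguments, giving N_k = 3 + N_{k-1}.
N_0 = 3
N_1 = 3 + 3 = 6
N_2 = 3 + 6 = 9
N_3 = 3 + 9 = 12
Explicitly: a, e, b, s(a), s(e), s(b), s(s(a)), s(s(e)), s(s(b)), s(s(s(a))), s(s(s(e))), s(s(s(b))).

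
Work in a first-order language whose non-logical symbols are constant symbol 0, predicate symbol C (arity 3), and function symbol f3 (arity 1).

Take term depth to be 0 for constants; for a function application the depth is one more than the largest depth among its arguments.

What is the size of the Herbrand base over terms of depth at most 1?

First count ground terms of depth ≤ 1.
If N_k denotes the number of depth-≤k ground terms, the 1 constant gives N_0 = 1, and each function symbol of arity r contributes N_{k-1}^r new terms at level k: N_k = 1 + N_{k-1}.
N_0 = 1
N_1 = 1 + 1 = 2
So |H| = 2.
A ground atom is a predicate applied to a tuple of terms from H, so the count is the sum over predicates of |H|^arity:
  C: 2^3 = 8
Total ground atoms: 8.

8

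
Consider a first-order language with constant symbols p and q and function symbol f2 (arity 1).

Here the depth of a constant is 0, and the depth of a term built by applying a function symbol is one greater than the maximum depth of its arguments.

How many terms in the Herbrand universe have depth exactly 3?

2

If N_k denotes the number of depth-≤k ground terms, the 2 constants give N_0 = 2, and each function symbol of arity r contributes N_{k-1}^r new terms at level k: N_k = 2 + N_{k-1}.
N_0 = 2
N_1 = 2 + 2 = 4
N_2 = 2 + 4 = 6
N_3 = 2 + 6 = 8
Terms of depth exactly 3: N_3 − N_2 = 8 − 6 = 2.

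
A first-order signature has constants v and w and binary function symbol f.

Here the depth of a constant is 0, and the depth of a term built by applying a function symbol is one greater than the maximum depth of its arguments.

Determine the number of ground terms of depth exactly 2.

32

Let N_k = |{terms of depth ≤ k}|. Then N_0 = 2 and N_k = 2 + N_{k-1}^2 for k ≥ 1 (one summand per function symbol, arity giving the exponent).
N_0 = 2
N_1 = 2 + 2^2 = 6
N_2 = 2 + 6^2 = 38
Terms of depth exactly 2: N_2 − N_1 = 38 − 6 = 32.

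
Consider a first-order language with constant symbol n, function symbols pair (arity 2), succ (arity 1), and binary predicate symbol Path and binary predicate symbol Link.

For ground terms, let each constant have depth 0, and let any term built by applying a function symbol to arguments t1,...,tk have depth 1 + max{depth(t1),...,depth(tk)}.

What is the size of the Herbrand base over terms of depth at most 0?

2

First count ground terms of depth ≤ 0.
Count level by level. With function symbols pair/2, succ/1, the terms of depth ≤ k are the 1 constant together with each function applied to depth-≤(k−1) tuples, so N_k = 1 + N_{k-1}^2 + N_{k-1}.
N_0 = 1
So |H| = 1.
Each predicate of arity r yields |H|^r ground atoms (one per choice of an r-tuple from H):
  Path: 1^2 = 1;  Link: 1^2 = 1
Total ground atoms: 1 + 1 = 2.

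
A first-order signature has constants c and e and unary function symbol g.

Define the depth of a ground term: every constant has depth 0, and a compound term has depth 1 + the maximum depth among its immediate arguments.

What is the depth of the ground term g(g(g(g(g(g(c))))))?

6

depth(g(c)) = 1 + depth(c) = 1 + 0 = 1
depth(g(g(c))) = 1 + depth(g(c)) = 1 + 1 = 2
depth(g(g(g(c)))) = 1 + depth(g(g(c))) = 1 + 2 = 3
depth(g(g(g(g(c))))) = 1 + depth(g(g(g(c)))) = 1 + 3 = 4
depth(g(g(g(g(g(c)))))) = 1 + depth(g(g(g(g(c))))) = 1 + 4 = 5
depth(g(g(g(g(g(g(c))))))) = 1 + depth(g(g(g(g(g(c)))))) = 1 + 5 = 6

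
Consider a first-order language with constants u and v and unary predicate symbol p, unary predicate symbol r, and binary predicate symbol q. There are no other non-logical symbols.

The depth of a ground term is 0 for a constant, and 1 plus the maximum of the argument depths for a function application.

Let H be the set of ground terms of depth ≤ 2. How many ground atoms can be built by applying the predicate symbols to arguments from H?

First count ground terms of depth ≤ 2.
With no function symbols every ground term is a constant, so there are exactly 2 ground terms at every depth bound.
N_0 = 2
N_1 = 2
N_2 = 2
So |H| = 2.
For each predicate symbol, the number of ground atoms is |H| raised to its arity; summing:
  p: 2;  r: 2;  q: 2^2 = 4
Total ground atoms: 2 + 2 + 4 = 8.

8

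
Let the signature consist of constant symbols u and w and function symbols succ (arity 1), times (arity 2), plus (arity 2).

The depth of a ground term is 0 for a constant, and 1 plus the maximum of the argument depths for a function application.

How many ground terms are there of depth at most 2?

302

If N_k denotes the number of depth-≤k ground terms, the 2 constants give N_0 = 2, and each function symbol of arity r contributes N_{k-1}^r new terms at level k: N_k = 2 + N_{k-1} + N_{k-1}^2 + N_{k-1}^2.
N_0 = 2
N_1 = 2 + 2 + 2^2 + 2^2 = 12
N_2 = 2 + 12 + 12^2 + 12^2 = 302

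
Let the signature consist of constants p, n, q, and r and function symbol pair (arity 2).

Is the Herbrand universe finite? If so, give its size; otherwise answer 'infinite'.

The signature has at least one function symbol (pair, arity 2) and at least one constant (p).
Iterating pair gives infinitely many distinct ground terms: p, pair(p, p), pair(pair(p, p), pair(p, p)), ...
So the Herbrand universe is infinite.

infinite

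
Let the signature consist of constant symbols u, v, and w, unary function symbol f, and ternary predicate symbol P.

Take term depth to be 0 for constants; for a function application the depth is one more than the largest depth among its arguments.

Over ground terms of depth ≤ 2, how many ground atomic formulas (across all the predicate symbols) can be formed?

First count ground terms of depth ≤ 2.
Write N_k for the number of ground terms of depth ≤ k. A term of depth ≤ k is either a constant or a function symbol applied to arguments of depth ≤ k−1, so N_k = 3 + N_{k-1}.
N_0 = 3
N_1 = 3 + 3 = 6
N_2 = 3 + 6 = 9
Explicitly: u, v, w, f(u), f(v), f(w), f(f(u)), f(f(v)), f(f(w)).
So |H| = 9.
Ground atoms are formed by filling each argument slot of a predicate with a term from H, so an r-ary predicate gives |H|^r atoms:
  P: 9^3 = 729
Total ground atoms: 729.

729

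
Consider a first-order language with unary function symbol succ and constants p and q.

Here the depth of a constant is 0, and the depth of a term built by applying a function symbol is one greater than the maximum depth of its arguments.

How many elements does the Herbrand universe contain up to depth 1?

Let N_k = |{terms of depth ≤ k}|. Then N_0 = 2 and N_k = 2 + N_{k-1} for k ≥ 1 (one summand per function symbol, arity giving the exponent).
N_0 = 2
N_1 = 2 + 2 = 4

4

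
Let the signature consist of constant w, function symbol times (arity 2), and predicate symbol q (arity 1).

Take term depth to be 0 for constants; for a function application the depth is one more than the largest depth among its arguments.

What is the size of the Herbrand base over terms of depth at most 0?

1

First count ground terms of depth ≤ 0.
If N_k denotes the number of depth-≤k ground terms, the 1 constant gives N_0 = 1, and each function symbol of arity r contributes N_{k-1}^r new terms at level k: N_k = 1 + N_{k-1}^2.
N_0 = 1
Explicitly: w.
So |H| = 1.
Each predicate of arity r yields |H|^r ground atoms (one per choice of an r-tuple from H):
  q: 1
Total ground atoms: 1.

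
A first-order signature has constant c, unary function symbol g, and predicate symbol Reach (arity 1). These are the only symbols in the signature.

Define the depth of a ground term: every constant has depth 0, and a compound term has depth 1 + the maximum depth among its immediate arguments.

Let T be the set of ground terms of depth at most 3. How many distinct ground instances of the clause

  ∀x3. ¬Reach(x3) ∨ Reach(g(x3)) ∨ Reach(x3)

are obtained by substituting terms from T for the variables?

Ground terms of depth ≤ 3:
  Let N_k = |{terms of depth ≤ k}|. Then N_0 = 1 and N_k = 1 + N_{k-1} for k ≥ 1 (one summand per function symbol, arity giving the exponent).
  N_0 = 1
  N_1 = 1 + 1 = 2
  N_2 = 1 + 2 = 3
  N_3 = 1 + 3 = 4
  Explicitly: c, g(c), g(g(c)), g(g(g(c))).
So there are 4 ground terms available for substitution.
The body mentions the single quantified variable x3; since ground terms form a free algebra, no two substitutions collapse to the same formula.
Number of ground instances = 4.

4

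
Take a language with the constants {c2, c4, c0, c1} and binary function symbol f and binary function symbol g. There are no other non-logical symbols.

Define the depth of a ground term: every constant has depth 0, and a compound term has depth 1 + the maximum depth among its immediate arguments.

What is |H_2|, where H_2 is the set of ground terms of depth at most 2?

Write N_k for the number of ground terms of depth ≤ k. A term of depth ≤ k is either a constant or a function symbol applied to arguments of depth ≤ k−1, so N_k = 4 + N_{k-1}^2 + N_{k-1}^2.
N_0 = 4
N_1 = 4 + 4^2 + 4^2 = 36
N_2 = 4 + 36^2 + 36^2 = 2596

2596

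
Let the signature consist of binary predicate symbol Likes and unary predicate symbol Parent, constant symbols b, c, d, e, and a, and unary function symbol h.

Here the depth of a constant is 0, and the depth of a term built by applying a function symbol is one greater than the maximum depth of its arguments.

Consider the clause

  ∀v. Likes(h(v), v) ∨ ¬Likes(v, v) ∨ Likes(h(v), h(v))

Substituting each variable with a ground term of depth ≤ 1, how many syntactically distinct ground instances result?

10

Ground terms of depth ≤ 1:
  Write N_k for the number of ground terms of depth ≤ k. A term of depth ≤ k is either a constant or a function symbol applied to arguments of depth ≤ k−1, so N_k = 5 + N_{k-1}.
  N_0 = 5
  N_1 = 5 + 5 = 10
So there are 10 ground terms available for substitution.
There is 1 variable to instantiate (v),  occurring in at least one literal, so different choices give different ground instances.
Number of ground instances = 10.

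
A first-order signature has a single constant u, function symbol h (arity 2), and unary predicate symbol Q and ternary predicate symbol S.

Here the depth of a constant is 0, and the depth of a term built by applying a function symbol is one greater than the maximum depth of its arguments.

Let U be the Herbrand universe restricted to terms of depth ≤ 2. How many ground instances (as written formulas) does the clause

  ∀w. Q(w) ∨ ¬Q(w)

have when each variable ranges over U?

Ground terms of depth ≤ 2:
  Let N_k = |{terms of depth ≤ k}|. Then N_0 = 1 and N_k = 1 + N_{k-1}^2 for k ≥ 1 (one summand per function symbol, arity giving the exponent).
  N_0 = 1
  N_1 = 1 + 1^2 = 2
  N_2 = 1 + 2^2 = 5
  Explicitly: u, h(u, u), h(u, h(u, u)), h(h(u, u), u), h(h(u, u), h(u, u)).
So there are 5 ground terms available for substitution.
There is 1 variable to instantiate (w),  occurring in at least one literal, so different choices give different ground instances.
Number of ground instances = 5.

5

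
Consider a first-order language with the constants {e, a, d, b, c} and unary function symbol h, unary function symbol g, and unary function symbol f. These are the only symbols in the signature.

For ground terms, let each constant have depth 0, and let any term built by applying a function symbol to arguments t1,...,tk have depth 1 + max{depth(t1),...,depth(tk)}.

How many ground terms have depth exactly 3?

135

Let N_k count ground terms of depth at most k. Each non-constant term of depth ≤ k is some function symbol applied to depth-≤(k−1) arguments, giving N_k = 5 + N_{k-1} + N_{k-1} + N_{k-1}.
N_0 = 5
N_1 = 5 + 5 + 5 + 5 = 20
N_2 = 5 + 20 + 20 + 20 = 65
N_3 = 5 + 65 + 65 + 65 = 200
Terms of depth exactly 3: N_3 − N_2 = 200 − 65 = 135.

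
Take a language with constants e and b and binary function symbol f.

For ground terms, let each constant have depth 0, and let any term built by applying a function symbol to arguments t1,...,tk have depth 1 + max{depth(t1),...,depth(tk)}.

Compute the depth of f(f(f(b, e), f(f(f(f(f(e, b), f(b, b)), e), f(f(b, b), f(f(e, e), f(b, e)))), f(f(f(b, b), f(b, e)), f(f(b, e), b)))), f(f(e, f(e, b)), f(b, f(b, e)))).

depth(f(b, e)) = 1 + max(0, 0) = 1
depth(f(e, b)) = 1 + max(0, 0) = 1
depth(f(b, b)) = 1 + max(0, 0) = 1
depth(f(f(e, b), f(b, b))) = 1 + max(1, 1) = 2
depth(f(f(f(e, b), f(b, b)), e)) = 1 + max(2, 0) = 3
depth(f(e, e)) = 1 + max(0, 0) = 1
depth(f(f(e, e), f(b, e))) = 1 + max(1, 1) = 2
depth(f(f(b, b), f(f(e, e), f(b, e)))) = 1 + max(1, 2) = 3
depth(f(f(f(f(e, b), f(b, b)), e), f(f(b, b), f(f(e, e), f(b, e))))) = 1 + max(3, 3) = 4
depth(f(f(b, b), f(b, e))) = 1 + max(1, 1) = 2
depth(f(f(b, e), b)) = 1 + max(1, 0) = 2
depth(f(f(f(b, b), f(b, e)), f(f(b, e), b))) = 1 + max(2, 2) = 3
depth(f(f(f(f(f(e, b), f(b, b)), e), f(f(b, b), f(f(e, e), f(b, e)))), f(f(f(b, b), f(b, e)), f(f(b, e), b)))) = 1 + max(4, 3) = 5
depth(f(f(b, e), f(f(f(f(f(e, b), f(b, b)), e), f(f(b, b), f(f(e, e), f(b, e)))), f(f(f(b, b), f(b, e)), f(f(b, e), b))))) = 1 + max(1, 5) = 6
depth(f(e, f(e, b))) = 1 + max(0, 1) = 2
depth(f(b, f(b, e))) = 1 + max(0, 1) = 2
depth(f(f(e, f(e, b)), f(b, f(b, e)))) = 1 + max(2, 2) = 3
depth(f(f(f(b, e), f(f(f(f(f(e, b), f(b, b)), e), f(f(b, b), f(f(e, e), f(b, e)))), f(f(f(b, b), f(b, e)), f(f(b, e), b)))), f(f(e, f(e, b)), f(b, f(b, e))))) = 1 + max(6, 3) = 7

7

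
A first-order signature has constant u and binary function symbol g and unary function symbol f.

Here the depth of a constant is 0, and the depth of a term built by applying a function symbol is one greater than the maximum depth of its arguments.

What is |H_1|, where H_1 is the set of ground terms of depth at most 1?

3

Let N_k = |{terms of depth ≤ k}|. Then N_0 = 1 and N_k = 1 + N_{k-1}^2 + N_{k-1} for k ≥ 1 (one summand per function symbol, arity giving the exponent).
N_0 = 1
N_1 = 1 + 1^2 + 1 = 3
Explicitly: u, g(u, u), f(u).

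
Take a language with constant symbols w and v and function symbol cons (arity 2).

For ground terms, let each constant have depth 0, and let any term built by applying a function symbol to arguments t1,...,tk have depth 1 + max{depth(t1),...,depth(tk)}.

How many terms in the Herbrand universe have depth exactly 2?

32

Count level by level. With function symbols cons/2, the terms of depth ≤ k are the 2 constants together with each function applied to depth-≤(k−1) tuples, so N_k = 2 + N_{k-1}^2.
N_0 = 2
N_1 = 2 + 2^2 = 6
N_2 = 2 + 6^2 = 38
Terms of depth exactly 2: N_2 − N_1 = 38 − 6 = 32.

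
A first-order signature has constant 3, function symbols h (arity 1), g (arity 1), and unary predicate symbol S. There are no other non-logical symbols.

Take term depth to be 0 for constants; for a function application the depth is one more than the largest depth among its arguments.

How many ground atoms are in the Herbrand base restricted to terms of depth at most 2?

First count ground terms of depth ≤ 2.
Count level by level. With function symbols h/1, g/1, the terms of depth ≤ k are the 1 constant together with each function applied to depth-≤(k−1) tuples, so N_k = 1 + N_{k-1} + N_{k-1}.
N_0 = 1
N_1 = 1 + 1 + 1 = 3
N_2 = 1 + 3 + 3 = 7
Explicitly: 3, h(3), h(h(3)), h(g(3)), g(3), g(h(3)), g(g(3)).
So |H| = 7.
Each predicate of arity r yields |H|^r ground atoms (one per choice of an r-tuple from H):
  S: 7
Total ground atoms: 7.

7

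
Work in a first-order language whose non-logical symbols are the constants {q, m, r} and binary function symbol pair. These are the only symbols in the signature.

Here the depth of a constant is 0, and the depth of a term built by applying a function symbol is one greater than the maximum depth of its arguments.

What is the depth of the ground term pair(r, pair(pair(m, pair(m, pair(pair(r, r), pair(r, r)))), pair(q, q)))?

depth(pair(r, r)) = 1 + max(0, 0) = 1
depth(pair(pair(r, r), pair(r, r))) = 1 + max(1, 1) = 2
depth(pair(m, pair(pair(r, r), pair(r, r)))) = 1 + max(0, 2) = 3
depth(pair(m, pair(m, pair(pair(r, r), pair(r, r))))) = 1 + max(0, 3) = 4
depth(pair(q, q)) = 1 + max(0, 0) = 1
depth(pair(pair(m, pair(m, pair(pair(r, r), pair(r, r)))), pair(q, q))) = 1 + max(4, 1) = 5
depth(pair(r, pair(pair(m, pair(m, pair(pair(r, r), pair(r, r)))), pair(q, q)))) = 1 + max(0, 5) = 6

6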